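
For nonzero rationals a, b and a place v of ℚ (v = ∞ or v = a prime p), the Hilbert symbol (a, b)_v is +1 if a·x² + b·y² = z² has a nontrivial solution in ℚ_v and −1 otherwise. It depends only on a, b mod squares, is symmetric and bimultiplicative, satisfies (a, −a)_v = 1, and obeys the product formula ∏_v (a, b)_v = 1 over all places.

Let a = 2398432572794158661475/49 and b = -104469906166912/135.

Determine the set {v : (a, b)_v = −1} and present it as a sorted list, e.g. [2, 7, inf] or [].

[2, 19]

(a, b) ≡ (62491, -6270) mod (ℚ^×)²; places V = {2, 3, 5, 7, 11, 13, 19, 23, ∞}.
(a,b)_∞: sgn(62491)=+, sgn(-6270)=−, so +1.
(a,b)_2: α=0, β=7; u≡3, v≡1 (mod 8); ε(u)ε(v)=1·0, αω(v)=0·0, βω(u)=7·1; sum ≡ 1  ⇒  -1.
(a,b)_13: α=3, u≡10; β=2, v≡1 (mod 13); (10|13)=+1, (1|13)=+1; sign (−1)^0·+1^2·+1^3 = +1.
(a,b)_23: α=3, u≡4; β=2, v≡9 (mod 23); (4|23)=+1, (9|23)=+1; sign (−1)^0·+1^2·+1^3 = +1.
(a,b)_3: α=2, u≡1; β=-3, v≡1 (mod 3); (1|3)=+1, (1|3)=+1; sign (−1)^0·+1^-3·+1^2 = +1.
(a,b)_7: α=-2, u≡1; β=0, v≡4 (mod 7); (1|7)=+1, (4|7)=+1; sign (−1)^0·+1^0·+1^-2 = +1.
(a,b)_5: α=2, u≡1; β=-1, v≡4 (mod 5); (1|5)=+1, (4|5)=+1; sign (−1)^0·+1^-1·+1^2 = +1.
(a,b)_19: α=5, u≡2; β=3, v≡15 (mod 19); (2|19)=-1, (15|19)=-1; sign (−1)^1·-1^3·-1^5 = -1.
(a,b)_11: α=5, u≡3; β=3, v≡10 (mod 11); (3|11)=+1, (10|11)=-1; sign (−1)^1·+1^3·-1^5 = +1.
(62491, -6270 / ℚ) ramifies at {2, 19}: a division algebra.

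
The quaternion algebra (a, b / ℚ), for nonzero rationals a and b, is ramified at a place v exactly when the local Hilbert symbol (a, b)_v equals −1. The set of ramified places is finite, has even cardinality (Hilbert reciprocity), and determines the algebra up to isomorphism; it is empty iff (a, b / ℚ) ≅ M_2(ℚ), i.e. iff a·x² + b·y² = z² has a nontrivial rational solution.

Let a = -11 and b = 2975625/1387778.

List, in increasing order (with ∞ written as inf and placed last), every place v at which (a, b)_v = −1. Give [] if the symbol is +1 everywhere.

[2, 11]

(a, b) ≡ (-11, 2) mod (ℚ^×)²; places V = {2, 3, 5, 7, 11, 17, 23, ∞}.
(a,b)_2: α=0, β=-1; u≡5, v≡1 (mod 8); ε(u)ε(v)=0·0, αω(v)=0·0, βω(u)=-1·1; sum ≡ 1  ⇒  -1.
(a,b)_11: α=1, u≡10; β=0, v≡10 (mod 11); (10|11)=-1, (10|11)=-1; sign (−1)^0·-1^0·-1^1 = -1.
(a,b)_23: α=0, u≡12; β=2, v≡9 (mod 23); (12|23)=+1, (9|23)=+1; sign (−1)^0·+1^2·+1^0 = +1.
(a,b)_3: α=0, u≡1; β=2, v≡2 (mod 3); (1|3)=+1, (2|3)=-1; sign (−1)^0·+1^2·-1^0 = +1.
(a,b)_7: α=0, u≡3; β=-4, v≡4 (mod 7); (3|7)=-1, (4|7)=+1; sign (−1)^0·-1^-4·+1^0 = +1.
(a,b)_5: α=0, u≡4; β=4, v≡2 (mod 5); (4|5)=+1, (2|5)=-1; sign (−1)^0·+1^4·-1^0 = +1.
(a,b)_17: α=0, u≡6; β=-2, v≡8 (mod 17); (6|17)=-1, (8|17)=+1; sign (−1)^0·-1^-2·+1^0 = +1.
(a,b)_∞: sgn(-11)=−, sgn(2)=+, so +1.
Ram(-11, 2) = {2, 11}; no ℚ_2-point on the conic.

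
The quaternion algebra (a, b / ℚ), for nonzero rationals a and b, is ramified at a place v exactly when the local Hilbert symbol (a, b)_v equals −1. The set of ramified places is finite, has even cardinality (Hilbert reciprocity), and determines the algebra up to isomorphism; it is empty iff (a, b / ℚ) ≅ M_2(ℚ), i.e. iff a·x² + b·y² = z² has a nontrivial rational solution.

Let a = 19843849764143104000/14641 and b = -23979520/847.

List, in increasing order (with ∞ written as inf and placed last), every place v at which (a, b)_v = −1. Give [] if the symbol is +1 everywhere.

[7, 29]

Mod squares: a ≡ 34510, b ≡ -655690. Check v ∈ {∞, 2, 5, 7, 11, 17, 19, 29}.
v=29: a=29^3·(≡5), b=29^1·(≡14) mod 29; (5|29)=+1, (14|29)=-1; (−1)^{3·1·14}·(+1)^1·(-1)^3 = -1.
v=5: a=5^3·(≡2), b=5^1·(≡3) mod 5; (2|5)=-1, (3|5)=-1; (−1)^{3·1·2}·(-1)^1·(-1)^3 = +1.
v=∞: 34510 > 0 and -655690 < 0  ⇒  (a,b)_∞ = +1.
v=7: a=7^1·(≡2), b=7^-1·(≡1) mod 7; (2|7)=+1, (1|7)=+1; (−1)^{1·-1·3}·(+1)^-1·(+1)^1 = -1.
v=17: a=17^3·(≡7), b=17^1·(≡12) mod 17; (7|17)=-1, (12|17)=-1; (−1)^{3·1·8}·(-1)^1·(-1)^3 = +1.
v=2: v_2(a)=19, v_2(b)=9; units ≡ 7, 3 (mod 8); ε·ε+αω+βω = 1·1+19·1+9·0 ≡ 0  ⇒  (a,b)_2 = +1.
v=11: a=11^-4·(≡4), b=11^-2·(≡1) mod 11; (4|11)=+1, (1|11)=+1; (−1)^{-4·-2·5}·(+1)^-2·(+1)^-4 = +1.
v=19: a=19^2·(≡5), b=19^1·(≡3) mod 19; (5|19)=+1, (3|19)=-1; (−1)^{2·1·9}·(+1)^1·(-1)^2 = +1.
(34510, -655690 / ℚ) ramifies at {7, 29}: a division algebra.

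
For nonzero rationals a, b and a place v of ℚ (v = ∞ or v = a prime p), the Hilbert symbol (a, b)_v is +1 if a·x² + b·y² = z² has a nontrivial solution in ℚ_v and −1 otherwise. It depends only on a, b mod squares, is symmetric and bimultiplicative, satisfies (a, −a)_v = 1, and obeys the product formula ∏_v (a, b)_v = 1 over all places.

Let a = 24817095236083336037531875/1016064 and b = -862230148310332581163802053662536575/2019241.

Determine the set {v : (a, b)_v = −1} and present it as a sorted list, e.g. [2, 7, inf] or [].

[13, 41, 43, 47]

(a, b) ≡ (19, -33392983) mod (ℚ^×)²; places V = {2, 3, 5, 7, 13, 19, 29, 31, 37, 41, 43, 47, ∞}.
(a,b)_41: α=2, u≡28; β=3, v≡36 (mod 41); (28|41)=-1, (36|41)=+1; sign (−1)^0·-1^3·+1^2 = -1.
(a,b)_37: α=4, u≡20; β=6, v≡8 (mod 37); (20|37)=-1, (8|37)=-1; sign (−1)^0·-1^6·-1^4 = +1.
(a,b)_5: α=4, u≡4; β=2, v≡2 (mod 5); (4|5)=+1, (2|5)=-1; sign (−1)^0·+1^2·-1^4 = +1.
(a,b)_3: α=-4, u≡1; β=0, v≡2 (mod 3); (1|3)=+1, (2|3)=-1; sign (−1)^0·+1^0·-1^-4 = +1.
(a,b)_31: α=2, u≡9; β=3, v≡11 (mod 31); (9|31)=+1, (11|31)=-1; sign (−1)^0·+1^3·-1^2 = +1.
(a,b)_47: α=2, u≡43; β=3, v≡10 (mod 47); (43|47)=-1, (10|47)=-1; sign (−1)^0·-1^3·-1^2 = -1.
(a,b)_19: α=1, u≡5; β=2, v≡17 (mod 19); (5|19)=+1, (17|19)=+1; sign (−1)^0·+1^2·+1^1 = +1.
(a,b)_13: α=2, u≡6; β=3, v≡5 (mod 13); (6|13)=-1, (5|13)=-1; sign (−1)^0·-1^3·-1^2 = -1.
(a,b)_∞: sgn(19)=+, sgn(-33392983)=−, so +1.
(a,b)_7: α=-2, u≡3; β=-4, v≡5 (mod 7); (3|7)=-1, (5|7)=-1; sign (−1)^0·-1^-4·-1^-2 = +1.
(a,b)_43: α=2, u≡5; β=3, v≡12 (mod 43); (5|43)=-1, (12|43)=-1; sign (−1)^0·-1^3·-1^2 = -1.
(a,b)_29: α=0, u≡21; β=-2, v≡1 (mod 29); (21|29)=-1, (1|29)=+1; sign (−1)^0·-1^-2·+1^0 = +1.
(a,b)_2: α=-8, β=0; u≡3, v≡1 (mod 8); ε(u)ε(v)=1·0, αω(v)=-8·0, βω(u)=0·1; sum ≡ 0  ⇒  +1.
Ram(19, -33392983) = {13, 41, 43, 47}; no ℚ_13-point on the conic.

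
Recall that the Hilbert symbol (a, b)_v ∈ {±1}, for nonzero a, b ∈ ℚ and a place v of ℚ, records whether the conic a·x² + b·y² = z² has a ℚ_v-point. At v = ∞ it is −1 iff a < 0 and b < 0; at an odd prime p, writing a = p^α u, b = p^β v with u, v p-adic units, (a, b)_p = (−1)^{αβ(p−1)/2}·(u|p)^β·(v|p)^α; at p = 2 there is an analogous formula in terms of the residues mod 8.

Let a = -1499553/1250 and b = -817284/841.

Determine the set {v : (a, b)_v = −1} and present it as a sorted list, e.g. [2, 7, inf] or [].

Mod squares: a ≡ -34, b ≡ -1209. Check v ∈ {∞, 2, 3, 5, 11, 13, 17, 29, 31}.
v=13: a=13^0·(≡5), b=13^3·(≡2) mod 13; (5|13)=-1, (2|13)=-1; (−1)^{0·3·6}·(-1)^3·(-1)^0 = -1.
v=2: v_2(a)=-1, v_2(b)=2; units ≡ 7, 7 (mod 8); ε·ε+αω+βω = 1·1+-1·0+2·0 ≡ 1  ⇒  (a,b)_2 = -1.
v=31: a=31^0·(≡1), b=31^1·(≡12) mod 31; (1|31)=+1, (12|31)=-1; (−1)^{0·1·15}·(+1)^1·(-1)^0 = +1.
v=11: a=11^2·(≡10), b=11^0·(≡1) mod 11; (10|11)=-1, (1|11)=+1; (−1)^{2·0·5}·(-1)^0·(+1)^2 = +1.
v=29: a=29^0·(≡22), b=29^-2·(≡23) mod 29; (22|29)=+1, (23|29)=+1; (−1)^{0·-2·14}·(+1)^-2·(+1)^0 = +1.
v=∞: -34 < 0 and -1209 < 0  ⇒  (a,b)_∞ = -1.
v=17: a=17^1·(≡8), b=17^0·(≡1) mod 17; (8|17)=+1, (1|17)=+1; (−1)^{1·0·8}·(+1)^0·(+1)^1 = +1.
v=3: a=3^6·(≡2), b=3^1·(≡2) mod 3; (2|3)=-1, (2|3)=-1; (−1)^{6·1·1}·(-1)^1·(-1)^6 = -1.
v=5: a=5^-4·(≡1), b=5^0·(≡1) mod 5; (1|5)=+1, (1|5)=+1; (−1)^{-4·0·2}·(+1)^0·(+1)^-4 = +1.
(-34, -1209 / ℚ) ramifies at {2, 3, 13, ∞}: a division algebra.

[2, 3, 13, inf]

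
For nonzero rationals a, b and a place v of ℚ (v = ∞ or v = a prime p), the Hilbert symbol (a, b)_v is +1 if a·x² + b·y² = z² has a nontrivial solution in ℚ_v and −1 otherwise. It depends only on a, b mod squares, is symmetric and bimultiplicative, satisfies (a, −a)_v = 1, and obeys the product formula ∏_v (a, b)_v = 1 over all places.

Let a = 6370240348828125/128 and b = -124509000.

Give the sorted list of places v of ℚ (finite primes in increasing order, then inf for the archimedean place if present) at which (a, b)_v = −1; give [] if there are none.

[2, 11]

(a, b) ≡ (154, -210) mod (ℚ^×)²; places V = {2, 3, 5, 7, 11, ∞}.
(a,b)_11: α=3, u≡3; β=2, v≡6 (mod 11); (3|11)=+1, (6|11)=-1; sign (−1)^0·+1^2·-1^3 = -1.
(a,b)_2: α=-7, β=3; u≡5, v≡7 (mod 8); ε(u)ε(v)=0·1, αω(v)=-7·0, βω(u)=3·1; sum ≡ 1  ⇒  -1.
(a,b)_7: α=5, u≡2; β=3, v≡6 (mod 7); (2|7)=+1, (6|7)=-1; sign (−1)^1·+1^3·-1^5 = +1.
(a,b)_5: α=8, u≡1; β=3, v≡3 (mod 5); (1|5)=+1, (3|5)=-1; sign (−1)^0·+1^3·-1^8 = +1.
(a,b)_3: α=6, u≡1; β=1, v≡2 (mod 3); (1|3)=+1, (2|3)=-1; sign (−1)^0·+1^1·-1^6 = +1.
(a,b)_∞: sgn(154)=+, sgn(-210)=−, so +1.
(154, -210 / ℚ) ramifies at {2, 11}: a division algebra.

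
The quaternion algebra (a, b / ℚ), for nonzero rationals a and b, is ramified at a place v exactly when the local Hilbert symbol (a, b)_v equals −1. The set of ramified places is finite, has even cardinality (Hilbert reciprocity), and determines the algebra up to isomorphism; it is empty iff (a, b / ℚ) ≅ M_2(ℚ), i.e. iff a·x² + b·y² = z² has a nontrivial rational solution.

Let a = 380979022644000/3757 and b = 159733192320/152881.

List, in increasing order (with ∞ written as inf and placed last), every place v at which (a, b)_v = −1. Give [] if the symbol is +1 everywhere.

[13, 41]

(a, b) ≡ (751530, 18330) mod (ℚ^×)²; places V = {2, 3, 5, 11, 13, 17, 23, 41, 47, ∞}.
(a,b)_11: α=2, u≡10; β=0, v≡3 (mod 11); (10|11)=-1, (3|11)=+1; sign (−1)^0·-1^0·+1^2 = +1.
(a,b)_13: α=-1, u≡9; β=1, v≡6 (mod 13); (9|13)=+1, (6|13)=-1; sign (−1)^0·+1^1·-1^-1 = -1.
(a,b)_5: α=3, u≡1; β=1, v≡4 (mod 5); (1|5)=+1, (4|5)=+1; sign (−1)^0·+1^1·+1^3 = +1.
(a,b)_3: α=5, u≡1; β=5, v≡2 (mod 3); (1|3)=+1, (2|3)=-1; sign (−1)^1·+1^5·-1^5 = +1.
(a,b)_17: α=-2, u≡14; β=-2, v≡4 (mod 17); (14|17)=-1, (4|17)=+1; sign (−1)^0·-1^-2·+1^-2 = +1.
(a,b)_41: α=3, u≡35; β=2, v≡24 (mod 41); (35|41)=-1, (24|41)=-1; sign (−1)^0·-1^2·-1^3 = -1.
(a,b)_2: α=5, β=7; u≡5, v≡5 (mod 8); ε(u)ε(v)=0·0, αω(v)=5·1, βω(u)=7·1; sum ≡ 0  ⇒  +1.
(a,b)_23: α=0, u≡11; β=-2, v≡11 (mod 23); (11|23)=-1, (11|23)=-1; sign (−1)^0·-1^-2·-1^0 = +1.
(a,b)_47: α=1, u≡22; β=1, v≡37 (mod 47); (22|47)=-1, (37|47)=+1; sign (−1)^1·-1^1·+1^1 = +1.
(a,b)_∞: sgn(751530)=+, sgn(18330)=+, so +1.
(751530, 18330 / ℚ) ramifies at {13, 41}: a division algebra.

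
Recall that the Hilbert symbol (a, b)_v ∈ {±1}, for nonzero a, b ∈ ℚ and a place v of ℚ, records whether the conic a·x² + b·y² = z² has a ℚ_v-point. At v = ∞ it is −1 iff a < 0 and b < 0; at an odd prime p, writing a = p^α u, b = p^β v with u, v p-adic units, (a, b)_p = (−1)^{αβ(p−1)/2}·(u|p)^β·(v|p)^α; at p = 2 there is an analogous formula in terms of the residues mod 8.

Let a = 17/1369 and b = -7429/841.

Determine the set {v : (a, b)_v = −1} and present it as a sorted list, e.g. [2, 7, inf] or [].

Mod squares: a ≡ 17, b ≡ -7429. Check v ∈ {∞, 2, 17, 19, 23, 29, 37}.
v=∞: 17 > 0 and -7429 < 0  ⇒  (a,b)_∞ = +1.
v=23: a=23^0·(≡11), b=23^1·(≡7) mod 23; (11|23)=-1, (7|23)=-1; (−1)^{0·1·11}·(-1)^1·(-1)^0 = -1.
v=2: v_2(a)=0, v_2(b)=0; units ≡ 1, 3 (mod 8); ε·ε+αω+βω = 0·1+0·1+0·0 ≡ 0  ⇒  (a,b)_2 = +1.
v=17: a=17^1·(≡2), b=17^1·(≡7) mod 17; (2|17)=+1, (7|17)=-1; (−1)^{1·1·8}·(+1)^1·(-1)^1 = -1.
v=19: a=19^0·(≡17), b=19^1·(≡13) mod 19; (17|19)=+1, (13|19)=-1; (−1)^{0·1·9}·(+1)^1·(-1)^0 = +1.
v=37: a=37^-2·(≡17), b=37^0·(≡14) mod 37; (17|37)=-1, (14|37)=-1; (−1)^{-2·0·18}·(-1)^0·(-1)^-2 = +1.
v=29: a=29^0·(≡27), b=29^-2·(≡24) mod 29; (27|29)=-1, (24|29)=+1; (−1)^{0·-2·14}·(-1)^-2·(+1)^0 = +1.
|Ram(17, -7429)| = 2, even; anisotropic at {17, 23}.

[17, 23]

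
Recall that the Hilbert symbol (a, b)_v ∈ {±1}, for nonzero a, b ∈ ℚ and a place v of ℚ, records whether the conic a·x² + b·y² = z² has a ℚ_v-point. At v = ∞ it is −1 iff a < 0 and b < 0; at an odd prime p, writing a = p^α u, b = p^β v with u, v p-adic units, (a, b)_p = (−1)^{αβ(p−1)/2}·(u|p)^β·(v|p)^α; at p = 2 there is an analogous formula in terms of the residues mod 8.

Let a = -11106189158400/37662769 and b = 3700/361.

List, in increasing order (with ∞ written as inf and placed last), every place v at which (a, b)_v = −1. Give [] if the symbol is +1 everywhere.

[2, 31, 37, 43]

Mod squares: a ≡ -109306, b ≡ 37. Check v ∈ {∞, 2, 3, 5, 7, 17, 19, 31, 37, 41, 43}.
v=19: a=19^-4·(≡6), b=19^-2·(≡14) mod 19; (6|19)=+1, (14|19)=-1; (−1)^{-4·-2·9}·(+1)^-2·(-1)^-4 = +1.
v=∞: -109306 < 0 and 37 > 0  ⇒  (a,b)_∞ = +1.
v=17: a=17^-2·(≡13), b=17^0·(≡7) mod 17; (13|17)=+1, (7|17)=-1; (−1)^{-2·0·8}·(+1)^0·(-1)^-2 = +1.
v=37: a=37^0·(≡35), b=37^1·(≡30) mod 37; (35|37)=-1, (30|37)=+1; (−1)^{0·1·18}·(-1)^1·(+1)^0 = -1.
v=3: a=3^4·(≡2), b=3^0·(≡1) mod 3; (2|3)=-1, (1|3)=+1; (−1)^{4·0·1}·(-1)^0·(+1)^4 = +1.
v=41: a=41^1·(≡1), b=41^0·(≡9) mod 41; (1|41)=+1, (9|41)=+1; (−1)^{1·0·20}·(+1)^0·(+1)^1 = +1.
v=31: a=31^1·(≡14), b=31^0·(≡30) mod 31; (14|31)=+1, (30|31)=-1; (−1)^{1·0·15}·(+1)^0·(-1)^1 = -1.
v=2: v_2(a)=11, v_2(b)=2; units ≡ 3, 5 (mod 8); ε·ε+αω+βω = 1·0+11·1+2·1 ≡ 1  ⇒  (a,b)_2 = -1.
v=7: a=7^2·(≡6), b=7^0·(≡1) mod 7; (6|7)=-1, (1|7)=+1; (−1)^{2·0·3}·(-1)^0·(+1)^2 = +1.
v=43: a=43^1·(≡21), b=43^0·(≡33) mod 43; (21|43)=+1, (33|43)=-1; (−1)^{1·0·21}·(+1)^0·(-1)^1 = -1.
v=5: a=5^2·(≡1), b=5^2·(≡3) mod 5; (1|5)=+1, (3|5)=-1; (−1)^{2·2·2}·(+1)^2·(-1)^2 = +1.
|Ram(-109306, 37)| = 4, even; anisotropic at {2, 31, 37, 43}.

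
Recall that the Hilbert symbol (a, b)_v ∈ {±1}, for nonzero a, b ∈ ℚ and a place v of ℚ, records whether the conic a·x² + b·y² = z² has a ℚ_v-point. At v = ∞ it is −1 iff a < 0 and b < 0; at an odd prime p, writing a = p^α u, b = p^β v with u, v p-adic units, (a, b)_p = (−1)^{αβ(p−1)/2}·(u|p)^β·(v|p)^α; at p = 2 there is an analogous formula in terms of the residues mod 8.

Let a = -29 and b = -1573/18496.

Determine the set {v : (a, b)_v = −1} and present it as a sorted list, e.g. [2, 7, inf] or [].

(a, b) ≡ (-29, -13) mod (ℚ^×)²; places V = {2, 11, 13, 17, 29, ∞}.
(a,b)_∞: sgn(-29)=−, sgn(-13)=−, so -1.
(a,b)_11: α=0, u≡4; β=2, v≡4 (mod 11); (4|11)=+1, (4|11)=+1; sign (−1)^0·+1^2·+1^0 = +1.
(a,b)_2: α=0, β=-6; u≡3, v≡3 (mod 8); ε(u)ε(v)=1·1, αω(v)=0·1, βω(u)=-6·1; sum ≡ 1  ⇒  -1.
(a,b)_29: α=1, u≡28; β=0, v≡6 (mod 29); (28|29)=+1, (6|29)=+1; sign (−1)^0·+1^0·+1^1 = +1.
(a,b)_17: α=0, u≡5; β=-2, v≡15 (mod 17); (5|17)=-1, (15|17)=+1; sign (−1)^0·-1^-2·+1^0 = +1.
(a,b)_13: α=0, u≡10; β=1, v≡10 (mod 13); (10|13)=+1, (10|13)=+1; sign (−1)^0·+1^1·+1^0 = +1.
|Ram(-29, -13)| = 2, even; anisotropic at {2, ∞}.

[2, inf]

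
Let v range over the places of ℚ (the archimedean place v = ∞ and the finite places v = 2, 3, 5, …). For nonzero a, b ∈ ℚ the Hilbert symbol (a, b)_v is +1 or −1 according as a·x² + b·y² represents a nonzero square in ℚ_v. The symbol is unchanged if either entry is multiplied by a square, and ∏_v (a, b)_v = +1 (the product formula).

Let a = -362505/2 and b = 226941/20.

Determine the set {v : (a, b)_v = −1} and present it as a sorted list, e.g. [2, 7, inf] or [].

[3, 5, 11, 13]

(a, b) ≡ (-4290, 2145) mod (ℚ^×)²; places V = {2, 3, 5, 11, 13, 23, ∞}.
(a,b)_13: α=3, u≡2; β=1, v≡9 (mod 13); (2|13)=-1, (9|13)=+1; sign (−1)^0·-1^1·+1^3 = -1.
(a,b)_11: α=1, u≡6; β=1, v≡8 (mod 11); (6|11)=-1, (8|11)=-1; sign (−1)^1·-1^1·-1^1 = -1.
(a,b)_3: α=1, u≡1; β=1, v≡1 (mod 3); (1|3)=+1, (1|3)=+1; sign (−1)^1·+1^1·+1^1 = -1.
(a,b)_5: α=1, u≡2; β=-1, v≡4 (mod 5); (2|5)=-1, (4|5)=+1; sign (−1)^0·-1^-1·+1^1 = -1.
(a,b)_2: α=-1, β=-2; u≡7, v≡1 (mod 8); ε(u)ε(v)=1·0, αω(v)=-1·0, βω(u)=-2·0; sum ≡ 0  ⇒  +1.
(a,b)_∞: sgn(-4290)=−, sgn(2145)=+, so +1.
(a,b)_23: α=0, u≡22; β=2, v≡18 (mod 23); (22|23)=-1, (18|23)=+1; sign (−1)^0·-1^2·+1^0 = +1.
(-4290, 2145 / ℚ) ramifies at {3, 5, 11, 13}: a division algebra.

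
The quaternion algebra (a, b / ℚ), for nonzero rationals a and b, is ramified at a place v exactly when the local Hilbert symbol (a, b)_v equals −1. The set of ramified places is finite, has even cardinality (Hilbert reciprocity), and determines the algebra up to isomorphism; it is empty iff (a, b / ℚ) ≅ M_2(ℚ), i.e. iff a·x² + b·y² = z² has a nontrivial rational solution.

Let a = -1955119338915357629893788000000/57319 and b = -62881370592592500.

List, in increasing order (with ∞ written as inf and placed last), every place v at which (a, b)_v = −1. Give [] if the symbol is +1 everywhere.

(a, b) ≡ (-2697, -37) mod (ℚ^×)²; places V = {2, 3, 5, 7, 13, 29, 31, 37, 43, ∞}.
(a,b)_∞: sgn(-2697)=−, sgn(-37)=−, so -1.
(a,b)_2: α=8, β=2; u≡7, v≡3 (mod 8); ε(u)ε(v)=1·1, αω(v)=8·1, βω(u)=2·0; sum ≡ 1  ⇒  -1.
(a,b)_3: α=21, u≡1; β=14, v≡2 (mod 3); (1|3)=+1, (2|3)=-1; sign (−1)^0·+1^14·-1^21 = -1.
(a,b)_29: α=3, u≡22; β=2, v≡21 (mod 29); (22|29)=+1, (21|29)=-1; sign (−1)^0·+1^2·-1^3 = -1.
(a,b)_43: α=-2, u≡20; β=0, v≡41 (mod 43); (20|43)=-1, (41|43)=+1; sign (−1)^0·-1^0·+1^-2 = +1.
(a,b)_5: α=6, u≡2; β=4, v≡2 (mod 5); (2|5)=-1, (2|5)=-1; sign (−1)^0·-1^4·-1^6 = +1.
(a,b)_7: α=2, u≡3; β=0, v≡3 (mod 7); (3|7)=-1, (3|7)=-1; sign (−1)^0·-1^0·-1^2 = +1.
(a,b)_31: α=-1, u≡17; β=0, v≡8 (mod 31); (17|31)=-1, (8|31)=+1; sign (−1)^0·-1^0·+1^-1 = +1.
(a,b)_37: α=2, u≡3; β=1, v≡1 (mod 37); (3|37)=+1, (1|37)=+1; sign (−1)^0·+1^1·+1^2 = +1.
(a,b)_13: α=4, u≡11; β=2, v≡11 (mod 13); (11|13)=-1, (11|13)=-1; sign (−1)^0·-1^2·-1^4 = +1.
|Ram(-2697, -37)| = 4, even; anisotropic at {2, 3, 29, ∞}.

[2, 3, 29, inf]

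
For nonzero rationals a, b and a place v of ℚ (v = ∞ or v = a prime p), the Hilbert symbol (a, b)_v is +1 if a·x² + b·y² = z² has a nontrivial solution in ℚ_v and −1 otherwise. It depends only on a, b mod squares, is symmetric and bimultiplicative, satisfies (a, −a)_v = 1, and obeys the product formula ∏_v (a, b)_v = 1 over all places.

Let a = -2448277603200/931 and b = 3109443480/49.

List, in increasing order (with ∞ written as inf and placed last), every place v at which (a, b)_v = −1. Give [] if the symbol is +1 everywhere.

(a, b) ≡ (-92378, 2470) mod (ℚ^×)²; places V = {2, 3, 5, 7, 11, 13, 17, 19, ∞}.
(a,b)_3: α=2, u≡1; β=2, v≡1 (mod 3); (1|3)=+1, (1|3)=+1; sign (−1)^0·+1^2·+1^2 = +1.
(a,b)_2: α=7, β=3; u≡3, v≡3 (mod 8); ε(u)ε(v)=1·1, αω(v)=7·1, βω(u)=3·1; sum ≡ 1  ⇒  -1.
(a,b)_7: α=-2, u≡1; β=-2, v≡3 (mod 7); (1|7)=+1, (3|7)=-1; sign (−1)^0·+1^-2·-1^-2 = +1.
(a,b)_17: α=3, u≡7; β=2, v≡7 (mod 17); (7|17)=-1, (7|17)=-1; sign (−1)^0·-1^2·-1^3 = -1.
(a,b)_∞: sgn(-92378)=−, sgn(2470)=+, so +1.
(a,b)_11: α=3, u≡7; β=2, v≡2 (mod 11); (7|11)=-1, (2|11)=-1; sign (−1)^0·-1^2·-1^3 = -1.
(a,b)_5: α=2, u≡2; β=1, v≡4 (mod 5); (2|5)=-1, (4|5)=+1; sign (−1)^0·-1^1·+1^2 = -1.
(a,b)_13: α=1, u≡8; β=1, v≡5 (mod 13); (8|13)=-1, (5|13)=-1; sign (−1)^0·-1^1·-1^1 = +1.
(a,b)_19: α=-1, u≡14; β=1, v≡17 (mod 19); (14|19)=-1, (17|19)=+1; sign (−1)^1·-1^1·+1^-1 = +1.
(-92378, 2470 / ℚ) ramifies at {2, 5, 11, 17}: a division algebra.

[2, 5, 11, 17]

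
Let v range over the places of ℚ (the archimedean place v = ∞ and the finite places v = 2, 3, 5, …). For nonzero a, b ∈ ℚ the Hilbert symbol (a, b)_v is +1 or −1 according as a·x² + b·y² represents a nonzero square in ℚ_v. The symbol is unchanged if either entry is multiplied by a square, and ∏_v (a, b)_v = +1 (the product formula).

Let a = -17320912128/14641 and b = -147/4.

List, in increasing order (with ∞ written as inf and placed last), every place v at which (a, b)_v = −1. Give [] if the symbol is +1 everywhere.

(a, b) ≡ (-26013, -3) mod (ℚ^×)²; places V = {2, 3, 7, 11, 13, 17, 23, 29, ∞}.
(a,b)_7: α=0, u≡3; β=2, v≡1 (mod 7); (3|7)=-1, (1|7)=+1; sign (−1)^0·-1^2·+1^0 = +1.
(a,b)_29: α=1, u≡21; β=0, v≡14 (mod 29); (21|29)=-1, (14|29)=-1; sign (−1)^0·-1^0·-1^1 = -1.
(a,b)_2: α=8, β=-2; u≡3, v≡5 (mod 8); ε(u)ε(v)=1·0, αω(v)=8·1, βω(u)=-2·1; sum ≡ 0  ⇒  +1.
(a,b)_23: α=1, u≡7; β=0, v≡15 (mod 23); (7|23)=-1, (15|23)=-1; sign (−1)^0·-1^0·-1^1 = -1.
(a,b)_3: α=3, u≡2; β=1, v≡2 (mod 3); (2|3)=-1, (2|3)=-1; sign (−1)^1·-1^1·-1^3 = -1.
(a,b)_17: α=2, u≡6; β=0, v≡10 (mod 17); (6|17)=-1, (10|17)=-1; sign (−1)^0·-1^0·-1^2 = +1.
(a,b)_∞: sgn(-26013)=−, sgn(-3)=−, so -1.
(a,b)_11: α=-4, u≡8; β=0, v≡10 (mod 11); (8|11)=-1, (10|11)=-1; sign (−1)^0·-1^0·-1^-4 = +1.
(a,b)_13: α=1, u≡3; β=0, v≡12 (mod 13); (3|13)=+1, (12|13)=+1; sign (−1)^0·+1^0·+1^1 = +1.
|Ram(-26013, -3)| = 4, even; anisotropic at {3, 23, 29, ∞}.

[3, 23, 29, inf]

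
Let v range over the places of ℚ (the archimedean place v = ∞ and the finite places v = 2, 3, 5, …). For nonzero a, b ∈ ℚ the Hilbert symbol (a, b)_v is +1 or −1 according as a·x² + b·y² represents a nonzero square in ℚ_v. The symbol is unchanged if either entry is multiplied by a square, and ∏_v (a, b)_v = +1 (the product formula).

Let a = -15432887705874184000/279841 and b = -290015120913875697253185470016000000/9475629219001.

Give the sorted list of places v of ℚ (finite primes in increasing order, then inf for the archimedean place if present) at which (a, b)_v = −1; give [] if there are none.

Mod squares: a ≡ -44485, b ≡ -66521. Check v ∈ {∞, 2, 3, 5, 7, 11, 13, 17, 23, 31, 41, 43}.
v=41: a=41^1·(≡35), b=41^2·(≡12) mod 41; (35|41)=-1, (12|41)=-1; (−1)^{1·2·20}·(-1)^2·(-1)^1 = -1.
v=7: a=7^5·(≡4), b=7^9·(≡6) mod 7; (4|7)=+1, (6|7)=-1; (−1)^{5·9·3}·(+1)^9·(-1)^5 = +1.
v=5: a=5^3·(≡3), b=5^6·(≡1) mod 5; (3|5)=-1, (1|5)=+1; (−1)^{3·6·2}·(-1)^6·(+1)^3 = +1.
v=43: a=43^2·(≡27), b=43^3·(≡31) mod 43; (27|43)=-1, (31|43)=+1; (−1)^{2·3·21}·(-1)^3·(+1)^2 = -1.
v=∞: -44485 < 0 and -66521 < 0  ⇒  (a,b)_∞ = -1.
v=2: v_2(a)=6, v_2(b)=12; units ≡ 3, 7 (mod 8); ε·ε+αω+βω = 1·1+6·0+12·1 ≡ 1  ⇒  (a,b)_2 = -1.
v=31: a=31^1·(≡29), b=31^2·(≡28) mod 31; (29|31)=-1, (28|31)=+1; (−1)^{1·2·15}·(-1)^2·(+1)^1 = +1.
v=13: a=13^2·(≡1), b=13^3·(≡6) mod 13; (1|13)=+1, (6|13)=-1; (−1)^{2·3·6}·(+1)^3·(-1)^2 = +1.
v=3: a=3^0·(≡2), b=3^4·(≡1) mod 3; (2|3)=-1, (1|3)=+1; (−1)^{0·4·1}·(-1)^4·(+1)^0 = +1.
v=23: a=23^-4·(≡19), b=23^-8·(≡12) mod 23; (19|23)=-1, (12|23)=+1; (−1)^{-4·-8·11}·(-1)^-8·(+1)^-4 = +1.
v=11: a=11^0·(≡7), b=11^-2·(≡6) mod 11; (7|11)=-1, (6|11)=-1; (−1)^{0·-2·5}·(-1)^-2·(-1)^0 = +1.
v=17: a=17^2·(≡15), b=17^3·(≡14) mod 17; (15|17)=+1, (14|17)=-1; (−1)^{2·3·8}·(+1)^3·(-1)^2 = +1.
|Ram(-44485, -66521)| = 4, even; anisotropic at {2, 41, 43, ∞}.

[2, 41, 43, inf]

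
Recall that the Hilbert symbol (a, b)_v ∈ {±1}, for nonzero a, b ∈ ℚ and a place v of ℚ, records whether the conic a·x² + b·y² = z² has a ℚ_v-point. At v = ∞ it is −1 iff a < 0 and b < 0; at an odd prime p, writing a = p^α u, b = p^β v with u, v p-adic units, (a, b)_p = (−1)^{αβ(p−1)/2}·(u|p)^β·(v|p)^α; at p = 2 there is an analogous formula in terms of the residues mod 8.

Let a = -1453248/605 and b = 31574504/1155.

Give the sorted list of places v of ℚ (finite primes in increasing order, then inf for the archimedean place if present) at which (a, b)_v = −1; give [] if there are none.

[5, 7, 11, 13]

Mod squares: a ≡ -15, b ≡ 30030. Check v ∈ {∞, 2, 3, 5, 7, 11, 13, 19, 29}.
v=5: a=5^-1·(≡2), b=5^-1·(≡4) mod 5; (2|5)=-1, (4|5)=+1; (−1)^{-1·-1·2}·(-1)^-1·(+1)^-1 = -1.
v=19: a=19^0·(≡11), b=19^2·(≡3) mod 19; (11|19)=+1, (3|19)=-1; (−1)^{0·2·9}·(+1)^2·(-1)^0 = +1.
v=29: a=29^2·(≡26), b=29^2·(≡8) mod 29; (26|29)=-1, (8|29)=-1; (−1)^{2·2·14}·(-1)^2·(-1)^2 = +1.
v=13: a=13^0·(≡5), b=13^1·(≡4) mod 13; (5|13)=-1, (4|13)=+1; (−1)^{0·1·6}·(-1)^1·(+1)^0 = -1.
v=3: a=3^3·(≡1), b=3^-1·(≡2) mod 3; (1|3)=+1, (2|3)=-1; (−1)^{3·-1·1}·(+1)^-1·(-1)^3 = +1.
v=11: a=11^-2·(≡10), b=11^-1·(≡10) mod 11; (10|11)=-1, (10|11)=-1; (−1)^{-2·-1·5}·(-1)^-1·(-1)^-2 = -1.
v=7: a=7^0·(≡5), b=7^-1·(≡6) mod 7; (5|7)=-1, (6|7)=-1; (−1)^{0·-1·3}·(-1)^-1·(-1)^0 = -1.
v=2: v_2(a)=6, v_2(b)=3; units ≡ 1, 7 (mod 8); ε·ε+αω+βω = 0·1+6·0+3·0 ≡ 0  ⇒  (a,b)_2 = +1.
v=∞: -15 < 0 and 30030 > 0  ⇒  (a,b)_∞ = +1.
(-15, 30030 / ℚ) ramifies at {5, 7, 11, 13}: a division algebra.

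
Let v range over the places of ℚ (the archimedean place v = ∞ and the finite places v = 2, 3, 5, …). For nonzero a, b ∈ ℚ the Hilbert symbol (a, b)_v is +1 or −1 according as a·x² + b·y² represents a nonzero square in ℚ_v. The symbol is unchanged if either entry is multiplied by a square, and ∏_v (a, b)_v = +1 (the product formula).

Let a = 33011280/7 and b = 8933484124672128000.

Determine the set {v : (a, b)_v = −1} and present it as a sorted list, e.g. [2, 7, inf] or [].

[5, 31]

Mod squares: a ≡ 1604715, b ≡ 18445. Check v ∈ {∞, 2, 3, 5, 7, 17, 29, 31}.
v=29: a=29^1·(≡10), b=29^2·(≡6) mod 29; (10|29)=-1, (6|29)=+1; (−1)^{1·2·14}·(-1)^2·(+1)^1 = +1.
v=2: v_2(a)=4, v_2(b)=10; units ≡ 3, 5 (mod 8); ε·ε+αω+βω = 1·0+4·1+10·1 ≡ 0  ⇒  (a,b)_2 = +1.
v=7: a=7^-1·(≡1), b=7^1·(≡6) mod 7; (1|7)=+1, (6|7)=-1; (−1)^{-1·1·3}·(+1)^1·(-1)^-1 = +1.
v=31: a=31^1·(≡22), b=31^3·(≡13) mod 31; (22|31)=-1, (13|31)=-1; (−1)^{1·3·15}·(-1)^3·(-1)^1 = -1.
v=5: a=5^1·(≡3), b=5^3·(≡4) mod 5; (3|5)=-1, (4|5)=+1; (−1)^{1·3·2}·(-1)^3·(+1)^1 = -1.
v=3: a=3^3·(≡2), b=3^4·(≡1) mod 3; (2|3)=-1, (1|3)=+1; (−1)^{3·4·1}·(-1)^4·(+1)^3 = +1.
v=∞: 1604715 > 0 and 18445 > 0  ⇒  (a,b)_∞ = +1.
v=17: a=17^1·(≡7), b=17^3·(≡6) mod 17; (7|17)=-1, (6|17)=-1; (−1)^{1·3·8}·(-1)^3·(-1)^1 = +1.
(1604715, 18445 / ℚ) ramifies at {5, 31}: a division algebra.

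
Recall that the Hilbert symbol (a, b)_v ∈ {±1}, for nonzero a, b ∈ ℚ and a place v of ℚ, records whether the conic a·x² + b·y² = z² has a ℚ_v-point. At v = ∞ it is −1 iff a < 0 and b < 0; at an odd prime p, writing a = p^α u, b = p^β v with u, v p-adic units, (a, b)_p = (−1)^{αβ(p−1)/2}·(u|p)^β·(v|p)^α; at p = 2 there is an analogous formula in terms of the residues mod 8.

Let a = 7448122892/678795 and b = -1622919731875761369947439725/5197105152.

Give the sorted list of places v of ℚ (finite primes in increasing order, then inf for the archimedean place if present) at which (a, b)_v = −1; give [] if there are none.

Mod squares: a ≡ 62985, b ≡ -4522. Check v ∈ {∞, 2, 3, 5, 7, 13, 17, 19, 59}.
v=5: a=5^-1·(≡3), b=5^2·(≡3) mod 5; (3|5)=-1, (3|5)=-1; (−1)^{-1·2·2}·(-1)^2·(-1)^-1 = -1.
v=3: a=3^-1·(≡1), b=3^-6·(≡2) mod 3; (1|3)=+1, (2|3)=-1; (−1)^{-1·-6·1}·(+1)^-6·(-1)^-1 = -1.
v=19: a=19^1·(≡7), b=19^3·(≡6) mod 19; (7|19)=+1, (6|19)=+1; (−1)^{1·3·9}·(+1)^3·(+1)^1 = -1.
v=17: a=17^1·(≡13), b=17^3·(≡3) mod 17; (13|17)=+1, (3|17)=-1; (−1)^{1·3·8}·(+1)^3·(-1)^1 = -1.
v=59: a=59^-2·(≡10), b=59^-2·(≡45) mod 59; (10|59)=-1, (45|59)=+1; (−1)^{-2·-2·29}·(-1)^-2·(+1)^-2 = +1.
v=7: a=7^8·(≡5), b=7^19·(≡3) mod 7; (5|7)=-1, (3|7)=-1; (−1)^{8·19·3}·(-1)^19·(-1)^8 = -1.
v=2: v_2(a)=2, v_2(b)=-11; units ≡ 1, 3 (mod 8); ε·ε+αω+βω = 0·1+2·1+-11·0 ≡ 0  ⇒  (a,b)_2 = +1.
v=∞: 62985 > 0 and -4522 < 0  ⇒  (a,b)_∞ = +1.
v=13: a=13^-1·(≡4), b=13^2·(≡6) mod 13; (4|13)=+1, (6|13)=-1; (−1)^{-1·2·6}·(+1)^2·(-1)^-1 = -1.
(62985, -4522 / ℚ) ramifies at {3, 5, 7, 13, 17, 19}: a division algebra.

[3, 5, 7, 13, 17, 19]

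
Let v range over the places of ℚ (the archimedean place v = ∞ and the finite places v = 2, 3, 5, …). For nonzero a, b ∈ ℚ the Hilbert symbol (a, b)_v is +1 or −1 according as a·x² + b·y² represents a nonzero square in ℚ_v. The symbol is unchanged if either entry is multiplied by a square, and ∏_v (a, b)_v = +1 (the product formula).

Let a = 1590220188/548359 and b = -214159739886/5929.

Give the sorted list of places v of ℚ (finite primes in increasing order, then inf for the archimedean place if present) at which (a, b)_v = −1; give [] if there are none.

(a, b) ≡ (58497, -3774) mod (ℚ^×)²; places V = {2, 3, 7, 11, 17, 19, 31, 37, ∞}.
(a,b)_3: α=7, u≡2; β=11, v≡2 (mod 3); (2|3)=-1, (2|3)=-1; sign (−1)^1·-1^11·-1^7 = -1.
(a,b)_17: α=3, u≡14; β=1, v≡1 (mod 17); (14|17)=-1, (1|17)=+1; sign (−1)^0·-1^1·+1^3 = -1.
(a,b)_37: α=1, u≡3; β=1, v≡3 (mod 37); (3|37)=+1, (3|37)=+1; sign (−1)^0·+1^1·+1^1 = +1.
(a,b)_31: α=-1, u≡17; β=2, v≡25 (mod 31); (17|31)=-1, (25|31)=+1; sign (−1)^0·-1^2·+1^-1 = +1.
(a,b)_7: α=-2, u≡5; β=-2, v≡3 (mod 7); (5|7)=-1, (3|7)=-1; sign (−1)^0·-1^-2·-1^-2 = +1.
(a,b)_∞: sgn(58497)=+, sgn(-3774)=−, so +1.
(a,b)_2: α=2, β=1; u≡1, v≡1 (mod 8); ε(u)ε(v)=0·0, αω(v)=2·0, βω(u)=1·0; sum ≡ 0  ⇒  +1.
(a,b)_11: α=0, u≡2; β=-2, v≡8 (mod 11); (2|11)=-1, (8|11)=-1; sign (−1)^0·-1^-2·-1^0 = +1.
(a,b)_19: α=-2, u≡12; β=0, v≡16 (mod 19); (12|19)=-1, (16|19)=+1; sign (−1)^0·-1^0·+1^-2 = +1.
|Ram(58497, -3774)| = 2, even; anisotropic at {3, 17}.

[3, 17]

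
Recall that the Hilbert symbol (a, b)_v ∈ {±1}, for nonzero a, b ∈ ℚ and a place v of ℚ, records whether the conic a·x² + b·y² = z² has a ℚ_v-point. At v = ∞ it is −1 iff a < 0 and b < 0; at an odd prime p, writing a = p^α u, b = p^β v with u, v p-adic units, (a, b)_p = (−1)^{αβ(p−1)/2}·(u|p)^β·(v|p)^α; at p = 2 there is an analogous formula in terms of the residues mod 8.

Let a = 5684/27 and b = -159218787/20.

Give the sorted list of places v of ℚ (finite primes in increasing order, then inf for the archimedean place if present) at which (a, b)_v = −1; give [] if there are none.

[5, 29]

Mod squares: a ≡ 87, b ≡ -96135. Check v ∈ {∞, 2, 3, 5, 7, 13, 17, 29}.
v=17: a=17^0·(≡4), b=17^1·(≡11) mod 17; (4|17)=+1, (11|17)=-1; (−1)^{0·1·8}·(+1)^1·(-1)^0 = +1.
v=∞: 87 > 0 and -96135 < 0  ⇒  (a,b)_∞ = +1.
v=29: a=29^1·(≡18), b=29^1·(≡9) mod 29; (18|29)=-1, (9|29)=+1; (−1)^{1·1·14}·(-1)^1·(+1)^1 = -1.
v=13: a=13^0·(≡3), b=13^3·(≡8) mod 13; (3|13)=+1, (8|13)=-1; (−1)^{0·3·6}·(+1)^3·(-1)^0 = +1.
v=7: a=7^2·(≡3), b=7^2·(≡5) mod 7; (3|7)=-1, (5|7)=-1; (−1)^{2·2·3}·(-1)^2·(-1)^2 = +1.
v=3: a=3^-3·(≡2), b=3^1·(≡1) mod 3; (2|3)=-1, (1|3)=+1; (−1)^{-3·1·1}·(-1)^1·(+1)^-3 = +1.
v=2: v_2(a)=2, v_2(b)=-2; units ≡ 7, 1 (mod 8); ε·ε+αω+βω = 1·0+2·0+-2·0 ≡ 0  ⇒  (a,b)_2 = +1.
v=5: a=5^0·(≡2), b=5^-1·(≡2) mod 5; (2|5)=-1, (2|5)=-1; (−1)^{0·-1·2}·(-1)^-1·(-1)^0 = -1.
Ram(87, -96135) = {5, 29}; no ℚ_5-point on the conic.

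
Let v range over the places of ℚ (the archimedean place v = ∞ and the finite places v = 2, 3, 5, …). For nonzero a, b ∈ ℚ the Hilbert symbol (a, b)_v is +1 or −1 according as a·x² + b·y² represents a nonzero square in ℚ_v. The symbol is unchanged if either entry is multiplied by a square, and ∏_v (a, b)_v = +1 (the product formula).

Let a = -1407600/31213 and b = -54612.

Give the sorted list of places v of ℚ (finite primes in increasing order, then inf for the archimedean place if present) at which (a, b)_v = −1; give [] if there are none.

Mod squares: a ≡ -5083, b ≡ -1517. Check v ∈ {∞, 2, 3, 5, 7, 13, 17, 23, 37, 41}.
v=17: a=17^1·(≡7), b=17^0·(≡9) mod 17; (7|17)=-1, (9|17)=+1; (−1)^{1·0·8}·(-1)^0·(+1)^1 = +1.
v=7: a=7^-4·(≡5), b=7^0·(≡2) mod 7; (5|7)=-1, (2|7)=+1; (−1)^{-4·0·3}·(-1)^0·(+1)^-4 = +1.
v=41: a=41^0·(≡1), b=41^1·(≡21) mod 41; (1|41)=+1, (21|41)=+1; (−1)^{0·1·20}·(+1)^1·(+1)^0 = +1.
v=13: a=13^-1·(≡3), b=13^0·(≡1) mod 13; (3|13)=+1, (1|13)=+1; (−1)^{-1·0·6}·(+1)^0·(+1)^-1 = +1.
v=23: a=23^1·(≡13), b=23^0·(≡13) mod 23; (13|23)=+1, (13|23)=+1; (−1)^{1·0·11}·(+1)^0·(+1)^1 = +1.
v=37: a=37^0·(≡8), b=37^1·(≡4) mod 37; (8|37)=-1, (4|37)=+1; (−1)^{0·1·18}·(-1)^1·(+1)^0 = -1.
v=2: v_2(a)=4, v_2(b)=2; units ≡ 5, 3 (mod 8); ε·ε+αω+βω = 0·1+4·1+2·1 ≡ 0  ⇒  (a,b)_2 = +1.
v=5: a=5^2·(≡2), b=5^0·(≡3) mod 5; (2|5)=-1, (3|5)=-1; (−1)^{2·0·2}·(-1)^0·(-1)^2 = +1.
v=∞: -5083 < 0 and -1517 < 0  ⇒  (a,b)_∞ = -1.
v=3: a=3^2·(≡2), b=3^2·(≡1) mod 3; (2|3)=-1, (1|3)=+1; (−1)^{2·2·1}·(-1)^2·(+1)^2 = +1.
|Ram(-5083, -1517)| = 2, even; anisotropic at {37, ∞}.

[37, inf]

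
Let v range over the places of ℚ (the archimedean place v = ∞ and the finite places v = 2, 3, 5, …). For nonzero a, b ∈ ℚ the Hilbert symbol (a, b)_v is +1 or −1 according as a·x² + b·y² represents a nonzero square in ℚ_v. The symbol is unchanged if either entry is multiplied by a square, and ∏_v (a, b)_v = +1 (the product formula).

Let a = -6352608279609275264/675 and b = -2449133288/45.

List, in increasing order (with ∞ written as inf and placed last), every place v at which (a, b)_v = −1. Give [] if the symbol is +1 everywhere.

[3, 5, 19, 23, 29, inf]

Mod squares: a ≡ -56202, b ≡ -74290. Check v ∈ {∞, 2, 3, 5, 7, 17, 19, 23, 29}.
v=3: a=3^-3·(≡1), b=3^-2·(≡2) mod 3; (1|3)=+1, (2|3)=-1; (−1)^{-3·-2·1}·(+1)^-2·(-1)^-3 = -1.
v=2: v_2(a)=7, v_2(b)=3; units ≡ 3, 7 (mod 8); ε·ε+αω+βω = 1·1+7·0+3·1 ≡ 0  ⇒  (a,b)_2 = +1.
v=23: a=23^2·(≡17), b=23^1·(≡13) mod 23; (17|23)=-1, (13|23)=+1; (−1)^{2·1·11}·(-1)^1·(+1)^2 = -1.
v=7: a=7^2·(≡4), b=7^2·(≡4) mod 7; (4|7)=+1, (4|7)=+1; (−1)^{2·2·3}·(+1)^2·(+1)^2 = +1.
v=19: a=19^1·(≡16), b=19^1·(≡17) mod 19; (16|19)=+1, (17|19)=+1; (−1)^{1·1·9}·(+1)^1·(+1)^1 = -1.
v=5: a=5^-2·(≡3), b=5^-1·(≡3) mod 5; (3|5)=-1, (3|5)=-1; (−1)^{-2·-1·2}·(-1)^-1·(-1)^-2 = -1.
v=∞: -56202 < 0 and -74290 < 0  ⇒  (a,b)_∞ = -1.
v=17: a=17^3·(≡1), b=17^1·(≡16) mod 17; (1|17)=+1, (16|17)=+1; (−1)^{3·1·8}·(+1)^1·(+1)^3 = +1.
v=29: a=29^5·(≡28), b=29^2·(≡8) mod 29; (28|29)=+1, (8|29)=-1; (−1)^{5·2·14}·(+1)^2·(-1)^5 = -1.
Ram(-56202, -74290) = {3, 5, 19, 23, 29, ∞}; no ℚ_3-point on the conic.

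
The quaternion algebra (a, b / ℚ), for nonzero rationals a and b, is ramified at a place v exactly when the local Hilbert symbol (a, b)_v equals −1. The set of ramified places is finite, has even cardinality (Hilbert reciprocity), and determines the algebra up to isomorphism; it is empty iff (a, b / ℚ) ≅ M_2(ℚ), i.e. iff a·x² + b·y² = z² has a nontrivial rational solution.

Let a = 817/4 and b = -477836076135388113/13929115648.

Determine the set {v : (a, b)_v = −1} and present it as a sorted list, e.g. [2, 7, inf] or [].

Mod squares: a ≡ 817, b ≡ -5719. Check v ∈ {∞, 2, 3, 7, 11, 13, 17, 19, 23, 41, 43}.
v=19: a=19^1·(≡6), b=19^3·(≡15) mod 19; (6|19)=+1, (15|19)=-1; (−1)^{1·3·9}·(+1)^3·(-1)^1 = +1.
v=3: a=3^0·(≡1), b=3^4·(≡2) mod 3; (1|3)=+1, (2|3)=-1; (−1)^{0·4·1}·(+1)^4·(-1)^0 = +1.
v=11: a=11^0·(≡9), b=11^2·(≡1) mod 11; (9|11)=+1, (1|11)=+1; (−1)^{0·2·5}·(+1)^2·(+1)^0 = +1.
v=17: a=17^0·(≡13), b=17^-2·(≡11) mod 17; (13|17)=+1, (11|17)=-1; (−1)^{0·-2·8}·(+1)^-2·(-1)^0 = +1.
v=2: v_2(a)=-2, v_2(b)=-12; units ≡ 1, 1 (mod 8); ε·ε+αω+βω = 0·0+-2·0+-12·0 ≡ 0  ⇒  (a,b)_2 = +1.
v=41: a=41^0·(≡30), b=41^-2·(≡31) mod 41; (30|41)=-1, (31|41)=+1; (−1)^{0·-2·20}·(-1)^-2·(+1)^0 = +1.
v=∞: 817 > 0 and -5719 < 0  ⇒  (a,b)_∞ = +1.
v=13: a=13^0·(≡6), b=13^2·(≡1) mod 13; (6|13)=-1, (1|13)=+1; (−1)^{0·2·6}·(-1)^2·(+1)^0 = +1.
v=7: a=7^0·(≡3), b=7^-1·(≡2) mod 7; (3|7)=-1, (2|7)=+1; (−1)^{0·-1·3}·(-1)^-1·(+1)^0 = -1.
v=23: a=23^0·(≡3), b=23^2·(≡18) mod 23; (3|23)=+1, (18|23)=+1; (−1)^{0·2·11}·(+1)^2·(+1)^0 = +1.
v=43: a=43^1·(≡37), b=43^3·(≡3) mod 43; (37|43)=-1, (3|43)=-1; (−1)^{1·3·21}·(-1)^3·(-1)^1 = -1.
|Ram(817, -5719)| = 2, even; anisotropic at {7, 43}.

[7, 43]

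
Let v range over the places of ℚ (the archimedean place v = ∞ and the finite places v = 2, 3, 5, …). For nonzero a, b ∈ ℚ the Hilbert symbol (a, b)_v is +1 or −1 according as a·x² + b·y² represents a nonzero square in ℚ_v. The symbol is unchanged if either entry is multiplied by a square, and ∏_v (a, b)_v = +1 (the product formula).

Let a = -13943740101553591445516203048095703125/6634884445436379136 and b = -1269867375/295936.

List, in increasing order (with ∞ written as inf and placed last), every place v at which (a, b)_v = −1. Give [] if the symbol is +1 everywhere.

[5, 7, 41, inf]

Mod squares: a ≡ -12442885, b ≡ -627095. Check v ∈ {∞, 2, 3, 5, 7, 13, 17, 19, 23, 29, 41}.
v=23: a=23^3·(≡21), b=23^1·(≡2) mod 23; (21|23)=-1, (2|23)=+1; (−1)^{3·1·11}·(-1)^1·(+1)^3 = +1.
v=17: a=17^-6·(≡10), b=17^-2·(≡9) mod 17; (10|17)=-1, (9|17)=+1; (−1)^{-6·-2·8}·(-1)^-2·(+1)^-6 = +1.
v=∞: -12442885 < 0 and -627095 < 0  ⇒  (a,b)_∞ = -1.
v=29: a=29^1·(≡17), b=29^0·(≡7) mod 29; (17|29)=-1, (7|29)=+1; (−1)^{1·0·14}·(-1)^0·(+1)^1 = +1.
v=41: a=41^3·(≡28), b=41^1·(≡16) mod 41; (28|41)=-1, (16|41)=+1; (−1)^{3·1·20}·(-1)^1·(+1)^3 = -1.
v=5: a=5^13·(≡3), b=5^3·(≡1) mod 5; (3|5)=-1, (1|5)=+1; (−1)^{13·3·2}·(-1)^3·(+1)^13 = -1.
v=2: v_2(a)=-38, v_2(b)=-10; units ≡ 3, 1 (mod 8); ε·ε+αω+βω = 1·0+-38·0+-10·1 ≡ 0  ⇒  (a,b)_2 = +1.
v=7: a=7^3·(≡2), b=7^1·(≡4) mod 7; (2|7)=+1, (4|7)=+1; (−1)^{3·1·3}·(+1)^1·(+1)^3 = -1.
v=19: a=19^4·(≡1), b=19^1·(≡17) mod 19; (1|19)=+1, (17|19)=+1; (−1)^{4·1·9}·(+1)^1·(+1)^4 = +1.
v=3: a=3^14·(≡2), b=3^4·(≡1) mod 3; (2|3)=-1, (1|3)=+1; (−1)^{14·4·1}·(-1)^4·(+1)^14 = +1.
v=13: a=13^3·(≡8), b=13^0·(≡4) mod 13; (8|13)=-1, (4|13)=+1; (−1)^{3·0·6}·(-1)^0·(+1)^3 = +1.
|Ram(-12442885, -627095)| = 4, even; anisotropic at {5, 7, 41, ∞}.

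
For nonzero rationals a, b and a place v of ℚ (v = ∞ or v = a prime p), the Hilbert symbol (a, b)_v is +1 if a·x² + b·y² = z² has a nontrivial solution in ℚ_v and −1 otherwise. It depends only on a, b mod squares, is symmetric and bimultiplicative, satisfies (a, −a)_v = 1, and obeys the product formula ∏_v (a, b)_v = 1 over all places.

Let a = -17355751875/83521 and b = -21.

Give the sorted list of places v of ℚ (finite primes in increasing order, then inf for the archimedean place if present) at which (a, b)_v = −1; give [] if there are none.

[7, inf]

Mod squares: a ≡ -8547, b ≡ -21. Check v ∈ {∞, 2, 3, 5, 7, 11, 17, 19, 37}.
v=∞: -8547 < 0 and -21 < 0  ⇒  (a,b)_∞ = -1.
v=17: a=17^-4·(≡2), b=17^0·(≡13) mod 17; (2|17)=+1, (13|17)=+1; (−1)^{-4·0·8}·(+1)^0·(+1)^-4 = +1.
v=3: a=3^3·(≡1), b=3^1·(≡2) mod 3; (1|3)=+1, (2|3)=-1; (−1)^{3·1·1}·(+1)^1·(-1)^3 = +1.
v=37: a=37^1·(≡16), b=37^0·(≡16) mod 37; (16|37)=+1, (16|37)=+1; (−1)^{1·0·18}·(+1)^0·(+1)^1 = +1.
v=5: a=5^4·(≡2), b=5^0·(≡4) mod 5; (2|5)=-1, (4|5)=+1; (−1)^{4·0·2}·(-1)^0·(+1)^4 = +1.
v=11: a=11^1·(≡5), b=11^0·(≡1) mod 11; (5|11)=+1, (1|11)=+1; (−1)^{1·0·5}·(+1)^0·(+1)^1 = +1.
v=19: a=19^2·(≡18), b=19^0·(≡17) mod 19; (18|19)=-1, (17|19)=+1; (−1)^{2·0·9}·(-1)^0·(+1)^2 = +1.
v=7: a=7^1·(≡2), b=7^1·(≡4) mod 7; (2|7)=+1, (4|7)=+1; (−1)^{1·1·3}·(+1)^1·(+1)^1 = -1.
v=2: v_2(a)=0, v_2(b)=0; units ≡ 5, 3 (mod 8); ε·ε+αω+βω = 0·1+0·1+0·1 ≡ 0  ⇒  (a,b)_2 = +1.
|Ram(-8547, -21)| = 2, even; anisotropic at {7, ∞}.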